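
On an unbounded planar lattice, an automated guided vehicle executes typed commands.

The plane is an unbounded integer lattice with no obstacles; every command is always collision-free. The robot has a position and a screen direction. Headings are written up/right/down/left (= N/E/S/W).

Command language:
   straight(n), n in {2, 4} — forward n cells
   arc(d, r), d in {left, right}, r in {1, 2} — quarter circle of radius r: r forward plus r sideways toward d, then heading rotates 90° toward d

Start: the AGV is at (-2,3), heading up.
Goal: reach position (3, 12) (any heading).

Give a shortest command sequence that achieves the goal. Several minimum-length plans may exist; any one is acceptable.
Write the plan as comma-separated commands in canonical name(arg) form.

begin: at (-2,3), heading up
t=1 straight(4) ⇒ at (-2,7), heading up
t=2 straight(4) ⇒ at (-2,11), heading up
t=3 arc(right, 1) ⇒ at (-1,12), heading right
t=4 straight(4) ⇒ at (3,12), heading right
shorter routes all fall short; 4 is best.

straight(4), straight(4), arc(right, 1), straight(4)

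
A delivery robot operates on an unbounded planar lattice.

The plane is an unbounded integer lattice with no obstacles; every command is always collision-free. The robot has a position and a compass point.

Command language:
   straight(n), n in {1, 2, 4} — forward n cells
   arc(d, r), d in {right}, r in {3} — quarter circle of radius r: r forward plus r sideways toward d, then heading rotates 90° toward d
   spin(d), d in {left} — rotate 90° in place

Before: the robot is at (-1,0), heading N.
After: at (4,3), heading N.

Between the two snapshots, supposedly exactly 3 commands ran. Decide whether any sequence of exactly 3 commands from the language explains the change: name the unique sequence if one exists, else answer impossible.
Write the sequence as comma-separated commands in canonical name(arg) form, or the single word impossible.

key: still facing N at the end — net rotation zero over 3 steps
initial: at (-1,0), heading N
t=1 arc(right, 3) ⇒ at (2,3), heading E
t=2 straight(2) ⇒ at (4,3), heading E
t=3 spin(left) ⇒ at (4,3), heading N
no other 3-command option fits: unique.

arc(right, 3), straight(2), spin(left)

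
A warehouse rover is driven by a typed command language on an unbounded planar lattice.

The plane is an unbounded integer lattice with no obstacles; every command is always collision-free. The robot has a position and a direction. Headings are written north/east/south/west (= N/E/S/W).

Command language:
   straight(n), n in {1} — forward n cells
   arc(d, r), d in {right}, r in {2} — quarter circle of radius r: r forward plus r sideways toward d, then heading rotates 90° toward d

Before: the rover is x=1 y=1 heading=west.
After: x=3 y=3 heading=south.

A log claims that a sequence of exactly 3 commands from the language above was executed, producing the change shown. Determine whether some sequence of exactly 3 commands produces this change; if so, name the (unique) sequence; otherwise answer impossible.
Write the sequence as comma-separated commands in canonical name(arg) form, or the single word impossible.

arc(right, 2), arc(right, 2), arc(right, 2)

key: cell and facing (now S) both changed — the 3 commands mix motion and turning
initial: x=1 y=1 heading=west
step 1 (arc(right, 2)): x=-1 y=3 heading=north
step 2 (arc(right, 2)): x=1 y=5 heading=east
step 3 (arc(right, 2)): x=3 y=3 heading=south
uniquely the one of 8 3-step routes that fits.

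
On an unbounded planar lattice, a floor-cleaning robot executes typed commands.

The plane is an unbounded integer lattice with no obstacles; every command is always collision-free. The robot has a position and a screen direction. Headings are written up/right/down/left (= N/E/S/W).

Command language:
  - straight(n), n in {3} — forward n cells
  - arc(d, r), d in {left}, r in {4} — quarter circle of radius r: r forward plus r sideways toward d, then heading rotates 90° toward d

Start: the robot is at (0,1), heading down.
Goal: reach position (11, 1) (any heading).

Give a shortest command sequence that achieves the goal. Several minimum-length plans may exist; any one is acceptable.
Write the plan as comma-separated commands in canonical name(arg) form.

t0: at (0,1), heading down
1. arc(left, 4) → at (4,-3), heading right
2. straight(3) → at (7,-3), heading right
3. arc(left, 4) → at (11,1), heading up
nothing shorter than 3 reaches the goal.

arc(left, 4), straight(3), arc(left, 4)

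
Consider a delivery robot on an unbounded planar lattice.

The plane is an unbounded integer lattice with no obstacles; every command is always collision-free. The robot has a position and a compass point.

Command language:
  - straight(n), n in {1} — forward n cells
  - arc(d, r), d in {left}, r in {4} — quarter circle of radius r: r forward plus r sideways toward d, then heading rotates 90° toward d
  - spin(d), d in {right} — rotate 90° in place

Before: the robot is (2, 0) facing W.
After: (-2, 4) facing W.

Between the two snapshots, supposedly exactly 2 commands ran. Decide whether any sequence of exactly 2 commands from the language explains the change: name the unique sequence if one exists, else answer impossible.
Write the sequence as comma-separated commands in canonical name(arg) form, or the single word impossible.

key: still facing W at the end — net rotation zero over 2 steps
initial: (2, 0) facing W
[1] after spin(right): (2, 0) facing N
[2] after arc(left, 4): (-2, 4) facing W
no rival 2-sequence matches.

spin(right), arc(left, 4)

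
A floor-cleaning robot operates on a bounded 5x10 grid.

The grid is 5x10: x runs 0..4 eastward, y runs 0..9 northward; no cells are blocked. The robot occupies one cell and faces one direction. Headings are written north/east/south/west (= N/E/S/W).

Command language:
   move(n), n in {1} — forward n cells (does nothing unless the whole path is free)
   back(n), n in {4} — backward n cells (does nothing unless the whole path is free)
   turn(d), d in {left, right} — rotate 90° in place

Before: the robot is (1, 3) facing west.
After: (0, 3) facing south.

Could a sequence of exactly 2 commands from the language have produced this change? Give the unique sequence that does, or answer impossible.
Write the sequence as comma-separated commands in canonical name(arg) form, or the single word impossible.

key: running turn(left) before move(1) would end elsewhere — order is forced
initial: (1, 3) facing west
step 1 (move(1)): (0, 3) facing west
step 2 (turn(left)): (0, 3) facing south
no rival 2-sequence matches.

move(1), turn(left)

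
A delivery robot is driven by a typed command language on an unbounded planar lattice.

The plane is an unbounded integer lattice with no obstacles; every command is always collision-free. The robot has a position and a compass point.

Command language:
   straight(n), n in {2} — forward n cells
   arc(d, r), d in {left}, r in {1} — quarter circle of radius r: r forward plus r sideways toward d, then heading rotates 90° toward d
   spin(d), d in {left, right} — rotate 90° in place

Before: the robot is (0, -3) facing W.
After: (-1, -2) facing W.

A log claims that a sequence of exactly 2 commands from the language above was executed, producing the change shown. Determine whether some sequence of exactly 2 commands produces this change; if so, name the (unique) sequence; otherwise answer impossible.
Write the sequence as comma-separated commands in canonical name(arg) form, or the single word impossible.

key: running arc(left, 1) before spin(right) would end elsewhere — order is forced
start: (0, -3) facing W
[1] after spin(right): (0, -3) facing N
[2] after arc(left, 1): (-1, -2) facing W
no rival 2-sequence matches.

spin(right), arc(left, 1)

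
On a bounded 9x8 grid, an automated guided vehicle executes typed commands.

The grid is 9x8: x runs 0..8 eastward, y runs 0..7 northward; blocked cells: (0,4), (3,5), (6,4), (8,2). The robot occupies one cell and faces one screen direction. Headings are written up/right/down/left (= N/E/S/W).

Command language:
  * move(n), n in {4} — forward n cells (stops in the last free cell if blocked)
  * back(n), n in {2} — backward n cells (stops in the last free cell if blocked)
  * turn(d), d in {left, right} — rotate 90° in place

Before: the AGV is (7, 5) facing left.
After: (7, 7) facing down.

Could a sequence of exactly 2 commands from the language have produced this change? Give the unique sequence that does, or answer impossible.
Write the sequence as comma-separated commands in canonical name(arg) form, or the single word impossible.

key: position moved to (7,7) AND the heading swung to S — translation plus rotation needed
start: (7, 5) facing left
1. turn(left) → (7, 5) facing down
2. back(2) → (7, 7) facing down
no other 2-command option fits: unique.

turn(left), back(2)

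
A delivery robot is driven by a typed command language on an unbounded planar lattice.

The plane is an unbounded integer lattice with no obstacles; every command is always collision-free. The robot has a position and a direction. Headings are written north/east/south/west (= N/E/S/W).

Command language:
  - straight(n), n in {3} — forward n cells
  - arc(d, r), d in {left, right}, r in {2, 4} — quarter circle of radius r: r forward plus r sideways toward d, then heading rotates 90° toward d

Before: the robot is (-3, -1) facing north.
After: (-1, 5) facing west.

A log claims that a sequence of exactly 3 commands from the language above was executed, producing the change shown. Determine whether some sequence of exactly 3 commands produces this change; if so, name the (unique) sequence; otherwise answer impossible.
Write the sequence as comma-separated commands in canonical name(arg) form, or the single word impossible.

arc(right, 2), arc(left, 2), arc(left, 2)

key: cell and facing (now W) both changed — the 3 commands mix motion and turning
initial: (-3, -1) facing north
1. arc(right, 2) → (-1, 1) facing east
2. arc(left, 2) → (1, 3) facing north
3. arc(left, 2) → (-1, 5) facing west
no other 3-command option fits: unique.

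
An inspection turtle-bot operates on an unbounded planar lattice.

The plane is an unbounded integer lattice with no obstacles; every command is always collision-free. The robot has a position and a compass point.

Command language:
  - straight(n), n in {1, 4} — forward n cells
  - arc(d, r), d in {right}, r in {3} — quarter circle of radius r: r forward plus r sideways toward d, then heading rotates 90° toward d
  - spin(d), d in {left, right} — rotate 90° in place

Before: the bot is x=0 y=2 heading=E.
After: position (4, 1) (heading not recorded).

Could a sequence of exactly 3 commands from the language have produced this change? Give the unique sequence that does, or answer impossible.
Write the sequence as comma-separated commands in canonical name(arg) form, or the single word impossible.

key: order matters: swapping straight(4) and straight(1) lands elsewhere
initial: x=0 y=2 heading=E
t=1 straight(4) ⇒ x=4 y=2 heading=E
t=2 spin(right) ⇒ x=4 y=2 heading=S
t=3 straight(1) ⇒ x=4 y=1 heading=S
no other 3-command option fits: unique.

straight(4), spin(right), straight(1)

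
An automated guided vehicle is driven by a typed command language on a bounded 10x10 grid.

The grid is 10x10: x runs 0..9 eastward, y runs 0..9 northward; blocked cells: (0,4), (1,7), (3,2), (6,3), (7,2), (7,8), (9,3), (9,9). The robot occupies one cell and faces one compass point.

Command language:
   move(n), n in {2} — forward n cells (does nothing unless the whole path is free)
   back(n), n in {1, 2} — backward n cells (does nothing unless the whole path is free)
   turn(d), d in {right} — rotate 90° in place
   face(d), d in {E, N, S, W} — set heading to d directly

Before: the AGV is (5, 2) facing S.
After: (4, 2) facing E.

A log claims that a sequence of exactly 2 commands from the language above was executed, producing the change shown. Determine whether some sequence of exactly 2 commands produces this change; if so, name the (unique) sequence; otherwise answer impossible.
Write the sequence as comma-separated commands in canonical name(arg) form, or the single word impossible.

face(E), back(1)

key: position moved to (4,2) AND the heading swung to E — translation plus rotation needed
t0: (5, 2) facing S
1. face(E) → (5, 2) facing E
2. back(1) → (4, 2) facing E
no rival 2-sequence matches.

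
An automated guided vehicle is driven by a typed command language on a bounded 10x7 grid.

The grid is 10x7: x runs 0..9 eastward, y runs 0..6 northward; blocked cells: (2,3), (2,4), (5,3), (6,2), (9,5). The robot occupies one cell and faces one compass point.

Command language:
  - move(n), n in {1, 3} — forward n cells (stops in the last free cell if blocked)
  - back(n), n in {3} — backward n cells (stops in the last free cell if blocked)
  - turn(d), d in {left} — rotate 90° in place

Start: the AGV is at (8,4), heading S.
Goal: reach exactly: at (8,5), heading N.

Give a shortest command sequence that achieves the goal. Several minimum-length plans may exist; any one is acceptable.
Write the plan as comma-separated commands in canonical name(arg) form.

turn(left), turn(left), move(1)

t0: at (8,4), heading S
step 1 (turn(left)): at (8,4), heading E
step 2 (turn(left)): at (8,4), heading N
step 3 (move(1)): at (8,5), heading N
minimal: 3 command(s), checked below 3.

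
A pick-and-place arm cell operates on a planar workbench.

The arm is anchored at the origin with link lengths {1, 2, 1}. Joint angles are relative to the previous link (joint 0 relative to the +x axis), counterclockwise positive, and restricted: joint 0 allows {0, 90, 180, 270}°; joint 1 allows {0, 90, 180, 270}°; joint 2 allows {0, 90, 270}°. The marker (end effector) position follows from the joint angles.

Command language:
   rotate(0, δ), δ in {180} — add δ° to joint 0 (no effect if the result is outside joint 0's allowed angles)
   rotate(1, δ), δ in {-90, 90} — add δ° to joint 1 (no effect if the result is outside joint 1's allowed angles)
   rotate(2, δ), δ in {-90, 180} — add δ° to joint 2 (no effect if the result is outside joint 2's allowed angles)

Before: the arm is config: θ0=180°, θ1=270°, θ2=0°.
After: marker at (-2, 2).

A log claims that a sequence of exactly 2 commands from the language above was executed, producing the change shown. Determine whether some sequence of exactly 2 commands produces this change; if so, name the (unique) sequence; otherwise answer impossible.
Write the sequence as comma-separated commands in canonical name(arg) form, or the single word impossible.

rotate(2, -90), rotate(2, 180)

key: order matters: swapping rotate(2, -90) and rotate(2, 180) lands elsewhere
from: config: θ0=180°, θ1=270°, θ2=0°
step 1 (rotate(2, -90)): config: θ0=180°, θ1=270°, θ2=270°
step 2 (rotate(2, 180)): config: θ0=180°, θ1=270°, θ2=90°
no rival 2-sequence matches.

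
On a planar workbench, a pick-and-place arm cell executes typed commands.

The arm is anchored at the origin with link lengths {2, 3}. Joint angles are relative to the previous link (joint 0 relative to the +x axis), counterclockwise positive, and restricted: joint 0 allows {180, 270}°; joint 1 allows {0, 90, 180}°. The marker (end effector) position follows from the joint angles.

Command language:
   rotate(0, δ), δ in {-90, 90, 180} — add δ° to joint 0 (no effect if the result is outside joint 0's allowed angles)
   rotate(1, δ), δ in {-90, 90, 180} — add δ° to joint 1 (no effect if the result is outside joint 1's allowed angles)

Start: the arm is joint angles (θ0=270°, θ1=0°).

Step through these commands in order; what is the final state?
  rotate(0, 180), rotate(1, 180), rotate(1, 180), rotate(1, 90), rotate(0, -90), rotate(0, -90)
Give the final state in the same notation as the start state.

joint angles (θ0=180°, θ1=90°)

initial: joint angles (θ0=270°, θ1=0°)
t=1 rotate(0, 180) ⇒ joint angles (θ0=270°, θ1=0°)
t=2 rotate(1, 180) ⇒ joint angles (θ0=270°, θ1=180°)
t=3 rotate(1, 180) ⇒ joint angles (θ0=270°, θ1=0°)
t=4 rotate(1, 90) ⇒ joint angles (θ0=270°, θ1=90°)
t=5 rotate(0, -90) ⇒ joint angles (θ0=180°, θ1=90°)
t=6 rotate(0, -90) ⇒ joint angles (θ0=180°, θ1=90°)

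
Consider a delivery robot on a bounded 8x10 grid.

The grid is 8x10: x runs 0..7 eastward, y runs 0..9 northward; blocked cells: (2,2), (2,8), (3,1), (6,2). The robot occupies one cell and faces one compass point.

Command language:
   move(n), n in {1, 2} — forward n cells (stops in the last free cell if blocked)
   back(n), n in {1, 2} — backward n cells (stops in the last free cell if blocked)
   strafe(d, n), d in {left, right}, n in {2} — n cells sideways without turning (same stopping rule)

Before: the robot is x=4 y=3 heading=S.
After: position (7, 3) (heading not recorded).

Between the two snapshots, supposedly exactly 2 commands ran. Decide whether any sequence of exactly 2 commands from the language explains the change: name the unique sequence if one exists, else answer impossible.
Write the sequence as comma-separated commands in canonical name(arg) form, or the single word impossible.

strafe(left, 2), strafe(left, 2)

key: the second strafe(left, 2) runs into the grid edge before its full distance
from: x=4 y=3 heading=S
1. strafe(left, 2) → x=6 y=3 heading=S
2. strafe(left, 2) → x=7 y=3 heading=S
uniquely the one of 36 2-step routes that fits.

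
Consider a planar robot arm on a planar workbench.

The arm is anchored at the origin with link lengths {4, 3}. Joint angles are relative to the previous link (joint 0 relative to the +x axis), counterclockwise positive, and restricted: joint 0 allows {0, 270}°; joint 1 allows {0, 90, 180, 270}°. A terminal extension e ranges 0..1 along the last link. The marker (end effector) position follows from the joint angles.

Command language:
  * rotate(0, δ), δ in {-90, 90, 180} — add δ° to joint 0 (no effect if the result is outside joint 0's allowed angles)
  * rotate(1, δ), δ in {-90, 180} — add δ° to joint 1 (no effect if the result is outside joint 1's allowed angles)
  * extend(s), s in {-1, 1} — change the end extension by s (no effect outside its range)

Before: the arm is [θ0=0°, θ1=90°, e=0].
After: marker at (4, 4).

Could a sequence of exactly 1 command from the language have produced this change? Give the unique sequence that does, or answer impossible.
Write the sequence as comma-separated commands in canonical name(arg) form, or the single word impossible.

extend(1)

initial: [θ0=0°, θ1=90°, e=0]
step 1 (extend(1)): [θ0=0°, θ1=90°, e=1]
no rival 1-sequence matches.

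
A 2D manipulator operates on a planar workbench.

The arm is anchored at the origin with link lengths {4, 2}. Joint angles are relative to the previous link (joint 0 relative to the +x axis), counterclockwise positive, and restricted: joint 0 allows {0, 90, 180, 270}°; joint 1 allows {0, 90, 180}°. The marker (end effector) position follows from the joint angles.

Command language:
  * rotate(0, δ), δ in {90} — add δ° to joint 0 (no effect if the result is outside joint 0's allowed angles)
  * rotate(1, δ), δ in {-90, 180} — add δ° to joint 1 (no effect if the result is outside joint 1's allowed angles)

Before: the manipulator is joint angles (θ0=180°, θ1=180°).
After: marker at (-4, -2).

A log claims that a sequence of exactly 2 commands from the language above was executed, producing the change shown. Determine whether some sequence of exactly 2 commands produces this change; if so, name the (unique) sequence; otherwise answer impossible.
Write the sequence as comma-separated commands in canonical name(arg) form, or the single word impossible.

key: running rotate(1, 180) before rotate(1, -90) would end elsewhere — order is forced
from: joint angles (θ0=180°, θ1=180°)
[1] after rotate(1, -90): joint angles (θ0=180°, θ1=90°)
[2] after rotate(1, 180): joint angles (θ0=180°, θ1=90°)
all 9 alternatives checked — unique.

rotate(1, -90), rotate(1, 180)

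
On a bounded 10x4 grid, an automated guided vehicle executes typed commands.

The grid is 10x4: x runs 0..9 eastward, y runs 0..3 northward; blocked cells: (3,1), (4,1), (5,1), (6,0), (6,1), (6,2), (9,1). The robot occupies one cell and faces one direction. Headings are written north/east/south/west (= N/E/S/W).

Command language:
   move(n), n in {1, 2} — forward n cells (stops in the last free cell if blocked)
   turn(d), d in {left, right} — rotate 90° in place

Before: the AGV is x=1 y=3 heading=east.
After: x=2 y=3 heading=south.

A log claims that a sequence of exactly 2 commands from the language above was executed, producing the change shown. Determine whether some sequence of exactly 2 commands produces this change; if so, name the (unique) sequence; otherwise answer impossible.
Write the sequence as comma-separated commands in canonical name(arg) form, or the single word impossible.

key: running turn(right) before move(1) would end elsewhere — order is forced
initial: x=1 y=3 heading=east
1. move(1) → x=2 y=3 heading=east
2. turn(right) → x=2 y=3 heading=south
no other 2-command option fits: unique.

move(1), turn(right)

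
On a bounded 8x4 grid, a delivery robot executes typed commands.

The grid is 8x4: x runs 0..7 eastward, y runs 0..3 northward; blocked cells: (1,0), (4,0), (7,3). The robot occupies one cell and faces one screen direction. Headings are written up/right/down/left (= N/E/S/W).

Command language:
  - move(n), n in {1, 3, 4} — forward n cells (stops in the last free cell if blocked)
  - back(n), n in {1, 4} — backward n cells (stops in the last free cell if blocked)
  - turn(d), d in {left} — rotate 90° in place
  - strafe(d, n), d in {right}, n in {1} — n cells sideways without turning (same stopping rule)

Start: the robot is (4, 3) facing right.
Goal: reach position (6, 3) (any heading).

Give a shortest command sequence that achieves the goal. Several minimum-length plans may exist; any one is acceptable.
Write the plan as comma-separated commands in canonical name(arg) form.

move(3)

begin: (4, 3) facing right
step 1 (move(3)): (6, 3) facing right
nothing shorter than 1 reaches the goal.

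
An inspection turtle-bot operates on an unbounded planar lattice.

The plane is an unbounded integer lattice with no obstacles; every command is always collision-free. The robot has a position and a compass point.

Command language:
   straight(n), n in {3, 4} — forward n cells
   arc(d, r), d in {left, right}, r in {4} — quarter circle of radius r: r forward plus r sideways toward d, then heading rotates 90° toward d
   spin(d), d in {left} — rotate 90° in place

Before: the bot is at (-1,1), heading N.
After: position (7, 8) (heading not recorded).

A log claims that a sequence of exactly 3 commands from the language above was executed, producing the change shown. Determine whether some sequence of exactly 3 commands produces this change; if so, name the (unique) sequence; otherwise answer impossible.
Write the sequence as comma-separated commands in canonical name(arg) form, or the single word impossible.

straight(3), arc(right, 4), straight(4)

key: running straight(4) before straight(3) would end elsewhere — order is forced
begin: at (-1,1), heading N
[1] after straight(3): at (-1,4), heading N
[2] after arc(right, 4): at (3,8), heading E
[3] after straight(4): at (7,8), heading E
all 125 alternatives checked — unique.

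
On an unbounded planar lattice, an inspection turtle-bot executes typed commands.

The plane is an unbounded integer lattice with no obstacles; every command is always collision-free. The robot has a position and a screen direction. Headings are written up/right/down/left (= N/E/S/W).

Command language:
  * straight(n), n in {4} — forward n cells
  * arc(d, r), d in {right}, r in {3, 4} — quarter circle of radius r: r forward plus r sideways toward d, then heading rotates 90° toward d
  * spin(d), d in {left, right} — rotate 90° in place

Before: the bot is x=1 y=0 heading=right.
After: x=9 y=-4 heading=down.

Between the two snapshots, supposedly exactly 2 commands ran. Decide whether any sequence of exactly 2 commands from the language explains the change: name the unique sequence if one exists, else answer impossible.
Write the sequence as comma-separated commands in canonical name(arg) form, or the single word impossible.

straight(4), arc(right, 4)

key: order matters: swapping straight(4) and arc(right, 4) lands elsewhere
initial: x=1 y=0 heading=right
1. straight(4) → x=5 y=0 heading=right
2. arc(right, 4) → x=9 y=-4 heading=down
uniquely the one of 25 2-step routes that fits.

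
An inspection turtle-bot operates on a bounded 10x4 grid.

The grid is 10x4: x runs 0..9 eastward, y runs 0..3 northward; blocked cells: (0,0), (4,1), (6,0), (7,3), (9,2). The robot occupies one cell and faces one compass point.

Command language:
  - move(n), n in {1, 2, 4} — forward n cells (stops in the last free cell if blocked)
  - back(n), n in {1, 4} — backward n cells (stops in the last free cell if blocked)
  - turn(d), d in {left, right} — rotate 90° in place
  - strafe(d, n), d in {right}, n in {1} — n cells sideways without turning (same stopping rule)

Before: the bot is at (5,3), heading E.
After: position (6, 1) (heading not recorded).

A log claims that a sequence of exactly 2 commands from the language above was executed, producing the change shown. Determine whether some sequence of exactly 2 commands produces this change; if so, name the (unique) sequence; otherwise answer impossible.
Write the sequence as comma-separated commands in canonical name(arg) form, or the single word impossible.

impossible

checked all 2-command options: none fits.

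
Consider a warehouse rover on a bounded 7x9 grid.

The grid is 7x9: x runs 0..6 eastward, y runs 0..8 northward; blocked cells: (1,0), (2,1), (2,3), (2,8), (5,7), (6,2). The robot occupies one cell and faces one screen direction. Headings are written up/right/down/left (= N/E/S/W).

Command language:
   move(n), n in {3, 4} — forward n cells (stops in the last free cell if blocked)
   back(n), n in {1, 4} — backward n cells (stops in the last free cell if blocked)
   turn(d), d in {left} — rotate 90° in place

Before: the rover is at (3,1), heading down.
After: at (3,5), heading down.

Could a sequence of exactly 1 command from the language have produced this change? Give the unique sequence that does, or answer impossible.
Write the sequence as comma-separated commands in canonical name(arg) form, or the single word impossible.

key: still facing S — the one step turns nothing
initial: at (3,1), heading down
[1] after back(4): at (3,5), heading down
no other 1-command option fits: unique.

back(4)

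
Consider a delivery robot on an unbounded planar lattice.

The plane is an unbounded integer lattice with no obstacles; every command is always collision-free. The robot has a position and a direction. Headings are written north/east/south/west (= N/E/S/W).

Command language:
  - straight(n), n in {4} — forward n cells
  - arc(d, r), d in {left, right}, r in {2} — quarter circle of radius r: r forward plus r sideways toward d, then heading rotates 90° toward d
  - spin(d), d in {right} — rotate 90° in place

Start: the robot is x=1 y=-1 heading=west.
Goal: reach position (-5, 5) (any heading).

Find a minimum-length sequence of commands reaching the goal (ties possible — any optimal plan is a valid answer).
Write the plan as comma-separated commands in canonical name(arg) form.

arc(right, 2), arc(left, 2), arc(right, 2)

initial: x=1 y=-1 heading=west
1. arc(right, 2) → x=-1 y=1 heading=north
2. arc(left, 2) → x=-3 y=3 heading=west
3. arc(right, 2) → x=-5 y=5 heading=north
no 2-step plan works, so 3 is optimal.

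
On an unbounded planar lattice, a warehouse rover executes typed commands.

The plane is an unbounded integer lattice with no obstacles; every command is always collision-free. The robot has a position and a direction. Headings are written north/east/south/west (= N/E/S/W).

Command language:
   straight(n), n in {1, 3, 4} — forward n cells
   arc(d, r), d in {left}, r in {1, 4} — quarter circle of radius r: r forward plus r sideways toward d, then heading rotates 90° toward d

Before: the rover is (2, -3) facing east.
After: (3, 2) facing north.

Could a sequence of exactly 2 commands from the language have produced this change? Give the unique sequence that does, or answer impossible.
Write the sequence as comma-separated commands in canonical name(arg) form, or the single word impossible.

key: position moved to (3,2) AND the heading swung to N — translation plus rotation needed
begin: (2, -3) facing east
t=1 arc(left, 1) ⇒ (3, -2) facing north
t=2 straight(4) ⇒ (3, 2) facing north
all 25 alternatives checked — unique.

arc(left, 1), straight(4)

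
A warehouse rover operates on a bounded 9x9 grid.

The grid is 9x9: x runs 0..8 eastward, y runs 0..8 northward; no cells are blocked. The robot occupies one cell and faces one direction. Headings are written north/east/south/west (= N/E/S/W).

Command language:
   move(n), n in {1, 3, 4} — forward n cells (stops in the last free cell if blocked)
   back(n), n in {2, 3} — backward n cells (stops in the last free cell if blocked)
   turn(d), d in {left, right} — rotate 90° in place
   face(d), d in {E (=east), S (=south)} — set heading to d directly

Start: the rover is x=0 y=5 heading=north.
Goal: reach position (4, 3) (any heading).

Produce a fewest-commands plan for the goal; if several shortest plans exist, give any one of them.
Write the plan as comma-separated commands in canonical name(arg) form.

back(2), turn(right), move(4)

start: x=0 y=5 heading=north
step 1 (back(2)): x=0 y=3 heading=north
step 2 (turn(right)): x=0 y=3 heading=east
step 3 (move(4)): x=4 y=3 heading=east
shorter routes all fall short; 3 is best.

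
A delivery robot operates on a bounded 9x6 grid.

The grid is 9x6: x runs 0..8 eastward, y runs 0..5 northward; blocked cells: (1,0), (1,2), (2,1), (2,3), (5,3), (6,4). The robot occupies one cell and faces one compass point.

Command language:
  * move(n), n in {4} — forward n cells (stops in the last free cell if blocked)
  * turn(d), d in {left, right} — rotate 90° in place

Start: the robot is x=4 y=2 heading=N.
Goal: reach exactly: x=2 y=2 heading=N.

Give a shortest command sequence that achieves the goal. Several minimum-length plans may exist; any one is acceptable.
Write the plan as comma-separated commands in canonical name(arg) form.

from: x=4 y=2 heading=N
1. turn(left) → x=4 y=2 heading=W
2. move(4) → x=2 y=2 heading=W
3. turn(right) → x=2 y=2 heading=N
no 2-step plan works, so 3 is optimal.

turn(left), move(4), turn(right)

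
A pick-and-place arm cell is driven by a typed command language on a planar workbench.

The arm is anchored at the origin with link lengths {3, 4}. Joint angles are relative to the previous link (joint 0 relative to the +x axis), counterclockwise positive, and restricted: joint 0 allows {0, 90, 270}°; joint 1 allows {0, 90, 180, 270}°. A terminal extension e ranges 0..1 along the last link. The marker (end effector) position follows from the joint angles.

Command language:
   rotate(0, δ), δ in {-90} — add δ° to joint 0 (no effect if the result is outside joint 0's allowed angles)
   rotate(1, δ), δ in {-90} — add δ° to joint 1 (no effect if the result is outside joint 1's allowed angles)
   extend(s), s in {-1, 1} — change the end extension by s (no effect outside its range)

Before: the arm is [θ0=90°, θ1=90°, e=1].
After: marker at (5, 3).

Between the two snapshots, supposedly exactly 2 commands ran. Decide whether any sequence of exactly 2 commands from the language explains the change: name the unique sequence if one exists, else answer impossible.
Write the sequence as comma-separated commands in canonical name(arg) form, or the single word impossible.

rotate(1, -90), rotate(1, -90)

t0: [θ0=90°, θ1=90°, e=1]
[1] after rotate(1, -90): [θ0=90°, θ1=0°, e=1]
[2] after rotate(1, -90): [θ0=90°, θ1=270°, e=1]
no other 2-command option fits: unique.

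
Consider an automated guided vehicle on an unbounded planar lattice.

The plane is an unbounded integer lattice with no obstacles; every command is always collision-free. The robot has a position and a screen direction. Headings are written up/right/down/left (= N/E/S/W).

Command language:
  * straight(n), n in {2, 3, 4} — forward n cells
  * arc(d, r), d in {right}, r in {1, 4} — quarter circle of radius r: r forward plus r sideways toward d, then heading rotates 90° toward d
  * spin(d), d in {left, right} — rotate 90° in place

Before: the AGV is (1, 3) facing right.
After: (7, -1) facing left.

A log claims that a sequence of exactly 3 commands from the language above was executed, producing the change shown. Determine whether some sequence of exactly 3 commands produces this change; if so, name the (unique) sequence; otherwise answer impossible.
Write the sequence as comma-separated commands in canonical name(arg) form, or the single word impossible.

straight(2), arc(right, 4), spin(right)

key: running spin(right) before straight(2) would end elsewhere — order is forced
initial: (1, 3) facing right
1. straight(2) → (3, 3) facing right
2. arc(right, 4) → (7, -1) facing down
3. spin(right) → (7, -1) facing left
uniquely the one of 343 3-step routes that fits.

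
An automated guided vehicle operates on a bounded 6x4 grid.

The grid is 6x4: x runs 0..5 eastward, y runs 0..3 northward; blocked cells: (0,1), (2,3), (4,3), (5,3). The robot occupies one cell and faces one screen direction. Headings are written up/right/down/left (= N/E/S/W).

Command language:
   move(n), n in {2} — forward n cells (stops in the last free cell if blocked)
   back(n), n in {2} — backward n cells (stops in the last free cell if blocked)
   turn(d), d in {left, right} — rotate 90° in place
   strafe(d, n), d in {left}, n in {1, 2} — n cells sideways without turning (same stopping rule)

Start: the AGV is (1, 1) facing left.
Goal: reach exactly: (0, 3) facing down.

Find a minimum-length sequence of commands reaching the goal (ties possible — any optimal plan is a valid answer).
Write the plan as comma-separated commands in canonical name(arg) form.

turn(left), turn(left), strafe(left, 2), back(2), turn(right)

start: (1, 1) facing left
t=1 turn(left) ⇒ (1, 1) facing down
t=2 turn(left) ⇒ (1, 1) facing right
t=3 strafe(left, 2) ⇒ (1, 3) facing right
t=4 back(2) ⇒ (0, 3) facing right
t=5 turn(right) ⇒ (0, 3) facing down
nothing shorter than 5 reaches the goal.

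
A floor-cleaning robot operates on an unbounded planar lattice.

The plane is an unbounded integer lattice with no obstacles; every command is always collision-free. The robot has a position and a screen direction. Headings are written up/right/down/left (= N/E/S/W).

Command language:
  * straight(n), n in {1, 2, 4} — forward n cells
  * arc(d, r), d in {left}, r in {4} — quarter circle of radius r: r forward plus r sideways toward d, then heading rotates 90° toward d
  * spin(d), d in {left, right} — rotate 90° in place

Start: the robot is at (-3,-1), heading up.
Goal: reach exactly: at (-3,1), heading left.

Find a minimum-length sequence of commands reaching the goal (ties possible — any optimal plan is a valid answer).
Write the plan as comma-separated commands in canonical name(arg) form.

straight(2), spin(left)

initial: at (-3,-1), heading up
[1] after straight(2): at (-3,1), heading up
[2] after spin(left): at (-3,1), heading left
nothing shorter than 2 reaches the goal.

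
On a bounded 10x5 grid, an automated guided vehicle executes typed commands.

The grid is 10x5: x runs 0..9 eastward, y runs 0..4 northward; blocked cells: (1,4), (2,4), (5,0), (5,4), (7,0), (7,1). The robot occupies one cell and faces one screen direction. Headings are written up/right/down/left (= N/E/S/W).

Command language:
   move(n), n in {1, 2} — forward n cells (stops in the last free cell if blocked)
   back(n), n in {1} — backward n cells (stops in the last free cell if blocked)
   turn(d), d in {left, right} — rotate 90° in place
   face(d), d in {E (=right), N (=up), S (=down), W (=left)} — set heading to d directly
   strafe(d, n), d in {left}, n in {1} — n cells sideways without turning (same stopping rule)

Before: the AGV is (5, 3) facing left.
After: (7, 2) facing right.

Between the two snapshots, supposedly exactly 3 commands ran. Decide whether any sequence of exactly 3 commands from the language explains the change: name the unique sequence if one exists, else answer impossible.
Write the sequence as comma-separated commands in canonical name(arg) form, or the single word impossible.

key: running move(2) before strafe(left, 1) would end elsewhere — order is forced
t0: (5, 3) facing left
step 1 (strafe(left, 1)): (5, 2) facing left
step 2 (face(E)): (5, 2) facing right
step 3 (move(2)): (7, 2) facing right
no rival 3-sequence matches.

strafe(left, 1), face(E), move(2)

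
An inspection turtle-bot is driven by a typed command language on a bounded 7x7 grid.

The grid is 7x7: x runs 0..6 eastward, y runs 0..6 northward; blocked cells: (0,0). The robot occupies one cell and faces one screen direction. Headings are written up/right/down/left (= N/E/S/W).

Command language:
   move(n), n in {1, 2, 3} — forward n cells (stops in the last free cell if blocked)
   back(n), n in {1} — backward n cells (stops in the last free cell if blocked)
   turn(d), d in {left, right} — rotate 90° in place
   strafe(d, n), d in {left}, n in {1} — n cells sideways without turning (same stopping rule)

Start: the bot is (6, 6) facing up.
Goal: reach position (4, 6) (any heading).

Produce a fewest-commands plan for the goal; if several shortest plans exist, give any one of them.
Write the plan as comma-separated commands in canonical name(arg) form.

strafe(left, 1), strafe(left, 1)

begin: (6, 6) facing up
[1] after strafe(left, 1): (5, 6) facing up
[2] after strafe(left, 1): (4, 6) facing up
nothing shorter than 2 reaches the goal.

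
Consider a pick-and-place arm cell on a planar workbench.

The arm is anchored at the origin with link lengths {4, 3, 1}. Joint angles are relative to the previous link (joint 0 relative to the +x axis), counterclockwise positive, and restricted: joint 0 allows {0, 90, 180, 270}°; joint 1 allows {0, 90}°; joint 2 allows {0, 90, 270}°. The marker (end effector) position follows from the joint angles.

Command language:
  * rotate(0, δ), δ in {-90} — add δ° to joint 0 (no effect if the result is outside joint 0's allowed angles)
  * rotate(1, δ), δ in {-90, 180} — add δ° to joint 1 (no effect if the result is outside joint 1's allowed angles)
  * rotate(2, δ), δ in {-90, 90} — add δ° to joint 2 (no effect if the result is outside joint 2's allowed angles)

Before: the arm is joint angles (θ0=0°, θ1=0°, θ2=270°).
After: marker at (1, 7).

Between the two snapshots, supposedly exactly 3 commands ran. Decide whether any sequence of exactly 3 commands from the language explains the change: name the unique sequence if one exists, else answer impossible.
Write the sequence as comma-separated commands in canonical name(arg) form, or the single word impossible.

from: joint angles (θ0=0°, θ1=0°, θ2=270°)
1. rotate(0, -90) → joint angles (θ0=270°, θ1=0°, θ2=270°)
2. rotate(0, -90) → joint angles (θ0=180°, θ1=0°, θ2=270°)
3. rotate(0, -90) → joint angles (θ0=90°, θ1=0°, θ2=270°)
no rival 3-sequence matches.

rotate(0, -90), rotate(0, -90), rotate(0, -90)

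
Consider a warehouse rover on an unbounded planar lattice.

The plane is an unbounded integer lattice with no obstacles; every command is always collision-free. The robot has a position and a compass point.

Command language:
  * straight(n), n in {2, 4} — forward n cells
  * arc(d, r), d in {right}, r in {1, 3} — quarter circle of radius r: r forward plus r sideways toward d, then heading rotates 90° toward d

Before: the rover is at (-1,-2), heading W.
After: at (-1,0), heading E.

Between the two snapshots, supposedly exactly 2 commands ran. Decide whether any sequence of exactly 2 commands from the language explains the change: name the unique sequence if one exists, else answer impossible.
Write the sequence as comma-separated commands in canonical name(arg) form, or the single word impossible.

key: cell and facing (now E) both changed — the 2 commands mix motion and turning
start: at (-1,-2), heading W
t=1 arc(right, 1) ⇒ at (-2,-1), heading N
t=2 arc(right, 1) ⇒ at (-1,0), heading E
no other 2-command option fits: unique.

arc(right, 1), arc(right, 1)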